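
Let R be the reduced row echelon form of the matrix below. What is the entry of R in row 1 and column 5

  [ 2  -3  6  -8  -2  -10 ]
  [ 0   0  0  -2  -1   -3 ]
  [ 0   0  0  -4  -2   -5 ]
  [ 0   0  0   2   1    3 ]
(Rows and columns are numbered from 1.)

R1 -> 1/2·R1
  [ 1  -3/2  3  -4  -1  -5 ]
  [ 0     0  0  -2  -1  -3 ]
  [ 0     0  0  -4  -2  -5 ]
  [ 0     0  0   2   1   3 ]
R2 -> -1/2·R2
  [ 1  -3/2  3  -4   -1   -5 ]
  [ 0     0  0   1  1/2  3/2 ]
  [ 0     0  0  -4   -2   -5 ]
  [ 0     0  0   2    1    3 ]
R3 -> R3 + 4·R2
  [ 1  -3/2  3  -4   -1   -5 ]
  [ 0     0  0   1  1/2  3/2 ]
  [ 0     0  0   0    0    1 ]
  [ 0     0  0   2    1    3 ]
R4 -> R4 − 2·R2
  [ 1  -3/2  3  -4   -1   -5 ]
  [ 0     0  0   1  1/2  3/2 ]
  [ 0     0  0   0    0    1 ]
  [ 0     0  0   0    0    0 ]
R2 -> R2 − 3/2·R3
  [ 1  -3/2  3  -4   -1  -5 ]
  [ 0     0  0   1  1/2   0 ]
  [ 0     0  0   0    0   1 ]
  [ 0     0  0   0    0   0 ]
R1 -> R1 + 5·R3
  [ 1  -3/2  3  -4   -1  0 ]
  [ 0     0  0   1  1/2  0 ]
  [ 0     0  0   0    0  1 ]
  [ 0     0  0   0    0  0 ]
R1 -> R1 + 4·R2
  [ 1  -3/2  3  0    1  0 ]
  [ 0     0  0  1  1/2  0 ]
  [ 0     0  0  0    0  1 ]
  [ 0     0  0  0    0  0 ]

1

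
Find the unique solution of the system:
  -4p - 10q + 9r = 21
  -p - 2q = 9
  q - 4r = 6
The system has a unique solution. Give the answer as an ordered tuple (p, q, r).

Form the augmented matrix and row-reduce:
  [ -4  -10   9  |  21 ]
  [ -1   -2   0  |   9 ]
  [  0    1  -4  |   6 ]
ρ1 → -1/4·ρ1
  [  1  5/2  -9/4  |  -21/4 ]
  [ -1   -2     0  |      9 ]
  [  0    1    -4  |      6 ]
ρ2 → ρ2 + ρ1
  [ 1  5/2  -9/4  |  -21/4 ]
  [ 0  1/2  -9/4  |   15/4 ]
  [ 0    1    -4  |      6 ]
ρ2 → 2·ρ2
  [ 1  5/2  -9/4  |  -21/4 ]
  [ 0    1  -9/2  |   15/2 ]
  [ 0    1    -4  |      6 ]
ρ3 → ρ3 − ρ2
  [ 1  5/2  -9/4  |  -21/4 ]
  [ 0    1  -9/2  |   15/2 ]
  [ 0    0   1/2  |   -3/2 ]
ρ3 → 2·ρ3
  [ 1  5/2  -9/4  |  -21/4 ]
  [ 0    1  -9/2  |   15/2 ]
  [ 0    0     1  |     -3 ]
ρ2 → ρ2 + 9/2·ρ3
  [ 1  5/2  -9/4  |  -21/4 ]
  [ 0    1     0  |     -6 ]
  [ 0    0     1  |     -3 ]
ρ1 → ρ1 + 9/4·ρ3
  [ 1  5/2  0  |  -12 ]
  [ 0    1  0  |   -6 ]
  [ 0    0  1  |   -3 ]
ρ1 → ρ1 − 5/2·ρ2
  [ 1  0  0  |   3 ]
  [ 0  1  0  |  -6 ]
  [ 0  0  1  |  -3 ]
Reading off the last column: p = 3, q = -6, r = -3.

(3, -6, -3)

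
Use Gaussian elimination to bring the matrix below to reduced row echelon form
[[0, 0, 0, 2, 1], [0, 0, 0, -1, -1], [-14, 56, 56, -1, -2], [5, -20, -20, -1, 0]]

ρ1 <=> ρ3
  [ -14   56   56  -1  -2 ]
  [   0    0    0  -1  -1 ]
  [   0    0    0   2   1 ]
  [   5  -20  -20  -1   0 ]
ρ1 → -1/14·ρ1
  [ 1   -4   -4  1/14  1/7 ]
  [ 0    0    0    -1   -1 ]
  [ 0    0    0     2    1 ]
  [ 5  -20  -20    -1    0 ]
ρ4 → ρ4 − 5·ρ1
  [ 1  -4  -4    1/14   1/7 ]
  [ 0   0   0      -1    -1 ]
  [ 0   0   0       2     1 ]
  [ 0   0   0  -19/14  -5/7 ]
ρ2 → -1·ρ2
  [ 1  -4  -4    1/14   1/7 ]
  [ 0   0   0       1     1 ]
  [ 0   0   0       2     1 ]
  [ 0   0   0  -19/14  -5/7 ]
ρ3 → ρ3 − 2·ρ2
  [ 1  -4  -4    1/14   1/7 ]
  [ 0   0   0       1     1 ]
  [ 0   0   0       0    -1 ]
  [ 0   0   0  -19/14  -5/7 ]
ρ4 → ρ4 + 19/14·ρ2
  [ 1  -4  -4  1/14   1/7 ]
  [ 0   0   0     1     1 ]
  [ 0   0   0     0    -1 ]
  [ 0   0   0     0  9/14 ]
ρ3 → -1·ρ3
  [ 1  -4  -4  1/14   1/7 ]
  [ 0   0   0     1     1 ]
  [ 0   0   0     0     1 ]
  [ 0   0   0     0  9/14 ]
ρ4 → ρ4 − 9/14·ρ3
  [ 1  -4  -4  1/14  1/7 ]
  [ 0   0   0     1    1 ]
  [ 0   0   0     0    1 ]
  [ 0   0   0     0    0 ]
ρ2 → ρ2 − ρ3
  [ 1  -4  -4  1/14  1/7 ]
  [ 0   0   0     1    0 ]
  [ 0   0   0     0    1 ]
  [ 0   0   0     0    0 ]
ρ1 → ρ1 − 1/7·ρ3
  [ 1  -4  -4  1/14  0 ]
  [ 0   0   0     1  0 ]
  [ 0   0   0     0  1 ]
  [ 0   0   0     0  0 ]
ρ1 → ρ1 − 1/14·ρ2
  [ 1  -4  -4  0  0 ]
  [ 0   0   0  1  0 ]
  [ 0   0   0  0  1 ]
  [ 0   0   0  0  0 ]

[[1, -4, -4, 0, 0], [0, 0, 0, 1, 0], [0, 0, 0, 0, 1], [0, 0, 0, 0, 0]]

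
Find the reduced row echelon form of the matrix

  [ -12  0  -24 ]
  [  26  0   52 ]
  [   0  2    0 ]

ρ1 ← -1/12·ρ1
  [  1  0   2 ]
  [ 26  0  52 ]
  [  0  2   0 ]
ρ2 ← ρ2 − 26·ρ1
  [ 1  0  2 ]
  [ 0  0  0 ]
  [ 0  2  0 ]
ρ2 <=> ρ3
  [ 1  0  2 ]
  [ 0  2  0 ]
  [ 0  0  0 ]
ρ2 ← 1/2·ρ2
  [ 1  0  2 ]
  [ 0  1  0 ]
  [ 0  0  0 ]

[[1, 0, 2], [0, 1, 0], [0, 0, 0]]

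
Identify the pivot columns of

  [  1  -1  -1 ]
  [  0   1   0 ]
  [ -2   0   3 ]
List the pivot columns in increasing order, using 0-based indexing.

ρ3 -> ρ3 + 2·ρ1
ρ3 -> ρ3 + 2·ρ2
ρ1 -> ρ1 + ρ3
ρ1 -> ρ1 + ρ2
Pivot columns are the columns containing a leading 1.

0, 1, 2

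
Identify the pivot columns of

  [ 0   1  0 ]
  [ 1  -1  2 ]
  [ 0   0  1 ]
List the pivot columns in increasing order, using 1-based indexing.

1, 2, 3

R1 ↔ R2
  [ 1  -1  2 ]
  [ 0   1  0 ]
  [ 0   0  1 ]
R1 := R1 − 2·R3
  [ 1  -1  0 ]
  [ 0   1  0 ]
  [ 0   0  1 ]
R1 := R1 + R2
  [ 1  0  0 ]
  [ 0  1  0 ]
  [ 0  0  1 ]
Pivot columns are the columns containing a leading 1.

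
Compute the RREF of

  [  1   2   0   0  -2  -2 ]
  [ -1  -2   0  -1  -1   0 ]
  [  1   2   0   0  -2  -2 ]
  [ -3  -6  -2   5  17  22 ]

R2 → R2 + R1
  [  1   2   0   0  -2  -2 ]
  [  0   0   0  -1  -3  -2 ]
  [  1   2   0   0  -2  -2 ]
  [ -3  -6  -2   5  17  22 ]
R3 → R3 − R1
  [  1   2   0   0  -2  -2 ]
  [  0   0   0  -1  -3  -2 ]
  [  0   0   0   0   0   0 ]
  [ -3  -6  -2   5  17  22 ]
R4 → R4 + 3·R1
  [ 1  2   0   0  -2  -2 ]
  [ 0  0   0  -1  -3  -2 ]
  [ 0  0   0   0   0   0 ]
  [ 0  0  -2   5  11  16 ]
R2 ↔ R4
  [ 1  2   0   0  -2  -2 ]
  [ 0  0  -2   5  11  16 ]
  [ 0  0   0   0   0   0 ]
  [ 0  0   0  -1  -3  -2 ]
R2 → -1/2·R2
  [ 1  2  0     0     -2  -2 ]
  [ 0  0  1  -5/2  -11/2  -8 ]
  [ 0  0  0     0      0   0 ]
  [ 0  0  0    -1     -3  -2 ]
R3 ↔ R4
  [ 1  2  0     0     -2  -2 ]
  [ 0  0  1  -5/2  -11/2  -8 ]
  [ 0  0  0    -1     -3  -2 ]
  [ 0  0  0     0      0   0 ]
R3 → -1·R3
  [ 1  2  0     0     -2  -2 ]
  [ 0  0  1  -5/2  -11/2  -8 ]
  [ 0  0  0     1      3   2 ]
  [ 0  0  0     0      0   0 ]
R2 → R2 + 5/2·R3
  [ 1  2  0  0  -2  -2 ]
  [ 0  0  1  0   2  -3 ]
  [ 0  0  0  1   3   2 ]
  [ 0  0  0  0   0   0 ]

[[1, 2, 0, 0, -2, -2], [0, 0, 1, 0, 2, -3], [0, 0, 0, 1, 3, 2], [0, 0, 0, 0, 0, 0]]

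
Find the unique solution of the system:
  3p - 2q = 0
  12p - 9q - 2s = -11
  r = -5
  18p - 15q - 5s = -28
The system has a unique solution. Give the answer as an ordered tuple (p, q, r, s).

(2/3, 1, -5, 5)

Form the augmented matrix and row-reduce:
  [  3   -2  0   0  |    0 ]
  [ 12   -9  0  -2  |  -11 ]
  [  0    0  1   0  |   -5 ]
  [ 18  -15  0  -5  |  -28 ]
R1 -> 1/3·R1
  [  1  -2/3  0   0  |    0 ]
  [ 12    -9  0  -2  |  -11 ]
  [  0     0  1   0  |   -5 ]
  [ 18   -15  0  -5  |  -28 ]
R2 -> R2 − 12·R1
  [  1  -2/3  0   0  |    0 ]
  [  0    -1  0  -2  |  -11 ]
  [  0     0  1   0  |   -5 ]
  [ 18   -15  0  -5  |  -28 ]
R4 -> R4 − 18·R1
  [ 1  -2/3  0   0  |    0 ]
  [ 0    -1  0  -2  |  -11 ]
  [ 0     0  1   0  |   -5 ]
  [ 0    -3  0  -5  |  -28 ]
R2 -> -1·R2
  [ 1  -2/3  0   0  |    0 ]
  [ 0     1  0   2  |   11 ]
  [ 0     0  1   0  |   -5 ]
  [ 0    -3  0  -5  |  -28 ]
R4 -> R4 + 3·R2
  [ 1  -2/3  0  0  |   0 ]
  [ 0     1  0  2  |  11 ]
  [ 0     0  1  0  |  -5 ]
  [ 0     0  0  1  |   5 ]
R2 -> R2 − 2·R4
  [ 1  -2/3  0  0  |   0 ]
  [ 0     1  0  0  |   1 ]
  [ 0     0  1  0  |  -5 ]
  [ 0     0  0  1  |   5 ]
R1 -> R1 + 2/3·R2
  [ 1  0  0  0  |  2/3 ]
  [ 0  1  0  0  |    1 ]
  [ 0  0  1  0  |   -5 ]
  [ 0  0  0  1  |    5 ]
Reading off the last column: p = 2/3, q = 1, r = -5, s = 5.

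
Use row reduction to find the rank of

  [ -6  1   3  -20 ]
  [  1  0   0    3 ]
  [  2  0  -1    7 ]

rank = 3

ρ1 → -1/6·ρ1
  [ 1  -1/6  -1/2  10/3 ]
  [ 1     0     0     3 ]
  [ 2     0    -1     7 ]
ρ2 → ρ2 − ρ1
  [ 1  -1/6  -1/2  10/3 ]
  [ 0   1/6   1/2  -1/3 ]
  [ 2     0    -1     7 ]
ρ3 → ρ3 − 2·ρ1
  [ 1  -1/6  -1/2  10/3 ]
  [ 0   1/6   1/2  -1/3 ]
  [ 0   1/3     0   1/3 ]
ρ2 → 6·ρ2
  [ 1  -1/6  -1/2  10/3 ]
  [ 0     1     3    -2 ]
  [ 0   1/3     0   1/3 ]
ρ3 → ρ3 − 1/3·ρ2
  [ 1  -1/6  -1/2  10/3 ]
  [ 0     1     3    -2 ]
  [ 0     0    -1     1 ]
ρ3 → -1·ρ3
  [ 1  -1/6  -1/2  10/3 ]
  [ 0     1     3    -2 ]
  [ 0     0     1    -1 ]
ρ2 → ρ2 − 3·ρ3
  [ 1  -1/6  -1/2  10/3 ]
  [ 0     1     0     1 ]
  [ 0     0     1    -1 ]
ρ1 → ρ1 + 1/2·ρ3
  [ 1  -1/6  0  17/6 ]
  [ 0     1  0     1 ]
  [ 0     0  1    -1 ]
ρ1 → ρ1 + 1/6·ρ2
  [ 1  0  0   3 ]
  [ 0  1  0   1 ]
  [ 0  0  1  -1 ]
The reduced form has 3 nonzero rows.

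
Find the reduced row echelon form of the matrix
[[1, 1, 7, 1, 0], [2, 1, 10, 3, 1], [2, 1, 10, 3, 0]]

Subtract 2 times R1 from R2.
Subtract 2 times R1 from R3.
Multiply R2 by -1.
Add R2 to R3.
Multiply R3 by -1.
Add R3 to R2.
Subtract R2 from R1.

[[1, 0, 3, 2, 0], [0, 1, 4, -1, 0], [0, 0, 0, 0, 1]]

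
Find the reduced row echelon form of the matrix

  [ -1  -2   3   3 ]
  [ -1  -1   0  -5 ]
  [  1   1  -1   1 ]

[[1, 0, 0, 1], [0, 1, 0, 4], [0, 0, 1, 4]]

Multiply R1 by -1.
  [  1   2  -3  -3 ]
  [ -1  -1   0  -5 ]
  [  1   1  -1   1 ]
Add R1 to R2.
  [ 1  2  -3  -3 ]
  [ 0  1  -3  -8 ]
  [ 1  1  -1   1 ]
Subtract R1 from R3.
  [ 1   2  -3  -3 ]
  [ 0   1  -3  -8 ]
  [ 0  -1   2   4 ]
Add R2 to R3.
  [ 1  2  -3  -3 ]
  [ 0  1  -3  -8 ]
  [ 0  0  -1  -4 ]
Multiply R3 by -1.
  [ 1  2  -3  -3 ]
  [ 0  1  -3  -8 ]
  [ 0  0   1   4 ]
Add 3 times R3 to R2.
  [ 1  2  -3  -3 ]
  [ 0  1   0   4 ]
  [ 0  0   1   4 ]
Add 3 times R3 to R1.
  [ 1  2  0  9 ]
  [ 0  1  0  4 ]
  [ 0  0  1  4 ]
Subtract 2 times R2 from R1.
  [ 1  0  0  1 ]
  [ 0  1  0  4 ]
  [ 0  0  1  4 ]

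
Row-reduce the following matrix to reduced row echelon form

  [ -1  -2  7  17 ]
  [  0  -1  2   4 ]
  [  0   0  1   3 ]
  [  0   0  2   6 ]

[[1, 0, 0, 0], [0, 1, 0, 2], [0, 0, 1, 3], [0, 0, 0, 0]]

r1 := -1·r1
  [ 1   2  -7  -17 ]
  [ 0  -1   2    4 ]
  [ 0   0   1    3 ]
  [ 0   0   2    6 ]
r2 := -1·r2
  [ 1  2  -7  -17 ]
  [ 0  1  -2   -4 ]
  [ 0  0   1    3 ]
  [ 0  0   2    6 ]
r4 := r4 − 2·r3
  [ 1  2  -7  -17 ]
  [ 0  1  -2   -4 ]
  [ 0  0   1    3 ]
  [ 0  0   0    0 ]
r2 := r2 + 2·r3
  [ 1  2  -7  -17 ]
  [ 0  1   0    2 ]
  [ 0  0   1    3 ]
  [ 0  0   0    0 ]
r1 := r1 + 7·r3
  [ 1  2  0  4 ]
  [ 0  1  0  2 ]
  [ 0  0  1  3 ]
  [ 0  0  0  0 ]
r1 := r1 − 2·r2
  [ 1  0  0  0 ]
  [ 0  1  0  2 ]
  [ 0  0  1  3 ]
  [ 0  0  0  0 ]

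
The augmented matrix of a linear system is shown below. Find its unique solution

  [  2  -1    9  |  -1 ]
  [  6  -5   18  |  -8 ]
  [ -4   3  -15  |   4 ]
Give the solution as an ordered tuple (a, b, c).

r1 → 1/2·r1
r2 → r2 − 6·r1
r3 → r3 + 4·r1
r2 → -1/2·r2
r3 → r3 − r2
r3 → -2/3·r3
r2 → r2 − 9/2·r3
r1 → r1 − 9/2·r3
r1 → r1 + 1/2·r2
Reading off the last column: a = -3/2, b = 1, c = 1/3.

(-3/2, 1, 1/3)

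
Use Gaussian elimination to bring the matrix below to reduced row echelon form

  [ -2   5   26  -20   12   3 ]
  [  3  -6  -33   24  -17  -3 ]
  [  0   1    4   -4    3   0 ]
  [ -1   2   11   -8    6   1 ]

[[1, 0, -3, 0, 0, 0], [0, 1, 4, -4, 0, 0], [0, 0, 0, 0, 1, 0], [0, 0, 0, 0, 0, 1]]

R1 -> -1/2·R1
  [  1  -5/2  -13  10   -6  -3/2 ]
  [  3    -6  -33  24  -17    -3 ]
  [  0     1    4  -4    3     0 ]
  [ -1     2   11  -8    6     1 ]
R2 -> R2 − 3·R1
  [  1  -5/2  -13  10  -6  -3/2 ]
  [  0   3/2    6  -6   1   3/2 ]
  [  0     1    4  -4   3     0 ]
  [ -1     2   11  -8   6     1 ]
R4 -> R4 + R1
  [ 1  -5/2  -13  10  -6  -3/2 ]
  [ 0   3/2    6  -6   1   3/2 ]
  [ 0     1    4  -4   3     0 ]
  [ 0  -1/2   -2   2   0  -1/2 ]
R2 -> 2/3·R2
  [ 1  -5/2  -13  10   -6  -3/2 ]
  [ 0     1    4  -4  2/3     1 ]
  [ 0     1    4  -4    3     0 ]
  [ 0  -1/2   -2   2    0  -1/2 ]
R3 -> R3 − R2
  [ 1  -5/2  -13  10   -6  -3/2 ]
  [ 0     1    4  -4  2/3     1 ]
  [ 0     0    0   0  7/3    -1 ]
  [ 0  -1/2   -2   2    0  -1/2 ]
R4 -> R4 + 1/2·R2
  [ 1  -5/2  -13  10   -6  -3/2 ]
  [ 0     1    4  -4  2/3     1 ]
  [ 0     0    0   0  7/3    -1 ]
  [ 0     0    0   0  1/3     0 ]
R3 -> 3/7·R3
  [ 1  -5/2  -13  10   -6  -3/2 ]
  [ 0     1    4  -4  2/3     1 ]
  [ 0     0    0   0    1  -3/7 ]
  [ 0     0    0   0  1/3     0 ]
R4 -> R4 − 1/3·R3
  [ 1  -5/2  -13  10   -6  -3/2 ]
  [ 0     1    4  -4  2/3     1 ]
  [ 0     0    0   0    1  -3/7 ]
  [ 0     0    0   0    0   1/7 ]
R4 -> 7·R4
  [ 1  -5/2  -13  10   -6  -3/2 ]
  [ 0     1    4  -4  2/3     1 ]
  [ 0     0    0   0    1  -3/7 ]
  [ 0     0    0   0    0     1 ]
R3 -> R3 + 3/7·R4
  [ 1  -5/2  -13  10   -6  -3/2 ]
  [ 0     1    4  -4  2/3     1 ]
  [ 0     0    0   0    1     0 ]
  [ 0     0    0   0    0     1 ]
R2 -> R2 − R4
  [ 1  -5/2  -13  10   -6  -3/2 ]
  [ 0     1    4  -4  2/3     0 ]
  [ 0     0    0   0    1     0 ]
  [ 0     0    0   0    0     1 ]
R1 -> R1 + 3/2·R4
  [ 1  -5/2  -13  10   -6  0 ]
  [ 0     1    4  -4  2/3  0 ]
  [ 0     0    0   0    1  0 ]
  [ 0     0    0   0    0  1 ]
R2 -> R2 − 2/3·R3
  [ 1  -5/2  -13  10  -6  0 ]
  [ 0     1    4  -4   0  0 ]
  [ 0     0    0   0   1  0 ]
  [ 0     0    0   0   0  1 ]
R1 -> R1 + 6·R3
  [ 1  -5/2  -13  10  0  0 ]
  [ 0     1    4  -4  0  0 ]
  [ 0     0    0   0  1  0 ]
  [ 0     0    0   0  0  1 ]
R1 -> R1 + 5/2·R2
  [ 1  0  -3   0  0  0 ]
  [ 0  1   4  -4  0  0 ]
  [ 0  0   0   0  1  0 ]
  [ 0  0   0   0  0  1 ]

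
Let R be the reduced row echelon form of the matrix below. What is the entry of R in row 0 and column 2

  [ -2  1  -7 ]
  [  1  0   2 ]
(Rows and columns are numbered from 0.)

2

r1 → -1/2·r1
  [ 1  -1/2  7/2 ]
  [ 1     0    2 ]
r2 → r2 − r1
  [ 1  -1/2   7/2 ]
  [ 0   1/2  -3/2 ]
r2 → 2·r2
  [ 1  -1/2  7/2 ]
  [ 0     1   -3 ]
r1 → r1 + 1/2·r2
  [ 1  0   2 ]
  [ 0  1  -3 ]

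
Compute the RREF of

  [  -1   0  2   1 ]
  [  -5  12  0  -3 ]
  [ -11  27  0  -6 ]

Multiply r1 by -1.
  [   1   0  -2  -1 ]
  [  -5  12   0  -3 ]
  [ -11  27   0  -6 ]
Add 5 times r1 to r2.
  [   1   0   -2  -1 ]
  [   0  12  -10  -8 ]
  [ -11  27    0  -6 ]
Add 11 times r1 to r3.
  [ 1   0   -2   -1 ]
  [ 0  12  -10   -8 ]
  [ 0  27  -22  -17 ]
Multiply r2 by 1/12.
  [ 1   0    -2    -1 ]
  [ 0   1  -5/6  -2/3 ]
  [ 0  27   -22   -17 ]
Subtract 27 times r2 from r3.
  [ 1  0    -2    -1 ]
  [ 0  1  -5/6  -2/3 ]
  [ 0  0   1/2     1 ]
Multiply r3 by 2.
  [ 1  0    -2    -1 ]
  [ 0  1  -5/6  -2/3 ]
  [ 0  0     1     2 ]
Add 5/6 times r3 to r2.
  [ 1  0  -2  -1 ]
  [ 0  1   0   1 ]
  [ 0  0   1   2 ]
Add 2 times r3 to r1.
  [ 1  0  0  3 ]
  [ 0  1  0  1 ]
  [ 0  0  1  2 ]

[[1, 0, 0, 3], [0, 1, 0, 1], [0, 0, 1, 2]]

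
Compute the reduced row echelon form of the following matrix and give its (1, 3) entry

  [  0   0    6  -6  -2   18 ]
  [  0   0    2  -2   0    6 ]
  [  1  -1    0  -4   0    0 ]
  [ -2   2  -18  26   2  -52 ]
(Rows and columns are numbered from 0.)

-1

ρ1 <-> ρ3
ρ4 → ρ4 + 2·ρ1
ρ2 → 1/2·ρ2
ρ3 → ρ3 − 6·ρ2
ρ4 → ρ4 + 18·ρ2
ρ3 → -1/2·ρ3
ρ4 → ρ4 − 2·ρ3
ρ4 → 1/2·ρ4
ρ2 → ρ2 − 3·ρ4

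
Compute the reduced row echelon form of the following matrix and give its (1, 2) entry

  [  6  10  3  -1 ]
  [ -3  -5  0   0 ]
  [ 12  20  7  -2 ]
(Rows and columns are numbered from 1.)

5/3

R1 := 1/6·R1
  [  1  5/3  1/2  -1/6 ]
  [ -3   -5    0     0 ]
  [ 12   20    7    -2 ]
R2 := R2 + 3·R1
  [  1  5/3  1/2  -1/6 ]
  [  0    0  3/2  -1/2 ]
  [ 12   20    7    -2 ]
R3 := R3 − 12·R1
  [ 1  5/3  1/2  -1/6 ]
  [ 0    0  3/2  -1/2 ]
  [ 0    0    1     0 ]
R2 := 2/3·R2
  [ 1  5/3  1/2  -1/6 ]
  [ 0    0    1  -1/3 ]
  [ 0    0    1     0 ]
R3 := R3 − R2
  [ 1  5/3  1/2  -1/6 ]
  [ 0    0    1  -1/3 ]
  [ 0    0    0   1/3 ]
R3 := 3·R3
  [ 1  5/3  1/2  -1/6 ]
  [ 0    0    1  -1/3 ]
  [ 0    0    0     1 ]
R2 := R2 + 1/3·R3
  [ 1  5/3  1/2  -1/6 ]
  [ 0    0    1     0 ]
  [ 0    0    0     1 ]
R1 := R1 + 1/6·R3
  [ 1  5/3  1/2  0 ]
  [ 0    0    1  0 ]
  [ 0    0    0  1 ]
R1 := R1 − 1/2·R2
  [ 1  5/3  0  0 ]
  [ 0    0  1  0 ]
  [ 0    0  0  1 ]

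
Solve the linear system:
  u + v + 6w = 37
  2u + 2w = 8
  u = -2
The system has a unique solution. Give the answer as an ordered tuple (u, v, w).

Form the augmented matrix and row-reduce:
  [ 1  1  6  |  37 ]
  [ 2  0  2  |   8 ]
  [ 1  0  0  |  -2 ]
ρ2 → ρ2 − 2·ρ1
  [ 1   1    6  |   37 ]
  [ 0  -2  -10  |  -66 ]
  [ 1   0    0  |   -2 ]
ρ3 → ρ3 − ρ1
  [ 1   1    6  |   37 ]
  [ 0  -2  -10  |  -66 ]
  [ 0  -1   -6  |  -39 ]
ρ2 → -1/2·ρ2
  [ 1   1   6  |   37 ]
  [ 0   1   5  |   33 ]
  [ 0  -1  -6  |  -39 ]
ρ3 → ρ3 + ρ2
  [ 1  1   6  |  37 ]
  [ 0  1   5  |  33 ]
  [ 0  0  -1  |  -6 ]
ρ3 → -1·ρ3
  [ 1  1  6  |  37 ]
  [ 0  1  5  |  33 ]
  [ 0  0  1  |   6 ]
ρ2 → ρ2 − 5·ρ3
  [ 1  1  6  |  37 ]
  [ 0  1  0  |   3 ]
  [ 0  0  1  |   6 ]
ρ1 → ρ1 − 6·ρ3
  [ 1  1  0  |  1 ]
  [ 0  1  0  |  3 ]
  [ 0  0  1  |  6 ]
ρ1 → ρ1 − ρ2
  [ 1  0  0  |  -2 ]
  [ 0  1  0  |   3 ]
  [ 0  0  1  |   6 ]
Reading off the last column: u = -2, v = 3, w = 6.

(-2, 3, 6)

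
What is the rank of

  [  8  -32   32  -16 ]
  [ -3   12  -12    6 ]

rank = 1

Multiply ρ1 by 1/8.
  [  1  -4    4  -2 ]
  [ -3  12  -12   6 ]
Add 3 times ρ1 to ρ2.
  [ 1  -4  4  -2 ]
  [ 0   0  0   0 ]
The reduced form has 1 nonzero row.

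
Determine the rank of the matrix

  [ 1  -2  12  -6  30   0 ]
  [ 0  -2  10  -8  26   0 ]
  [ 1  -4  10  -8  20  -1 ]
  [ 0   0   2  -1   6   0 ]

Subtract R1 from R3.
  [ 1  -2  12  -6   30   0 ]
  [ 0  -2  10  -8   26   0 ]
  [ 0  -2  -2  -2  -10  -1 ]
  [ 0   0   2  -1    6   0 ]
Multiply R2 by -1/2.
  [ 1  -2  12  -6   30   0 ]
  [ 0   1  -5   4  -13   0 ]
  [ 0  -2  -2  -2  -10  -1 ]
  [ 0   0   2  -1    6   0 ]
Add 2 times R2 to R3.
  [ 1  -2   12  -6   30   0 ]
  [ 0   1   -5   4  -13   0 ]
  [ 0   0  -12   6  -36  -1 ]
  [ 0   0    2  -1    6   0 ]
Multiply R3 by -1/12.
  [ 1  -2  12    -6   30     0 ]
  [ 0   1  -5     4  -13     0 ]
  [ 0   0   1  -1/2    3  1/12 ]
  [ 0   0   2    -1    6     0 ]
Subtract 2 times R3 from R4.
  [ 1  -2  12    -6   30     0 ]
  [ 0   1  -5     4  -13     0 ]
  [ 0   0   1  -1/2    3  1/12 ]
  [ 0   0   0     0    0  -1/6 ]
Multiply R4 by -6.
  [ 1  -2  12    -6   30     0 ]
  [ 0   1  -5     4  -13     0 ]
  [ 0   0   1  -1/2    3  1/12 ]
  [ 0   0   0     0    0     1 ]
Subtract 1/12 times R4 from R3.
  [ 1  -2  12    -6   30  0 ]
  [ 0   1  -5     4  -13  0 ]
  [ 0   0   1  -1/2    3  0 ]
  [ 0   0   0     0    0  1 ]
Add 5 times R3 to R2.
  [ 1  -2  12    -6  30  0 ]
  [ 0   1   0   3/2   2  0 ]
  [ 0   0   1  -1/2   3  0 ]
  [ 0   0   0     0   0  1 ]
Subtract 12 times R3 from R1.
  [ 1  -2  0     0  -6  0 ]
  [ 0   1  0   3/2   2  0 ]
  [ 0   0  1  -1/2   3  0 ]
  [ 0   0  0     0   0  1 ]
Add 2 times R2 to R1.
  [ 1  0  0     3  -2  0 ]
  [ 0  1  0   3/2   2  0 ]
  [ 0  0  1  -1/2   3  0 ]
  [ 0  0  0     0   0  1 ]
The reduced form has 4 nonzero rows.

rank = 4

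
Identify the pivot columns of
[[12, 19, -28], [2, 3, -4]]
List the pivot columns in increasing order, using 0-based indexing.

R1 := 1/12·R1
  [ 1  19/12  -7/3 ]
  [ 2      3    -4 ]
R2 := R2 − 2·R1
  [ 1  19/12  -7/3 ]
  [ 0   -1/6   2/3 ]
R2 := -6·R2
  [ 1  19/12  -7/3 ]
  [ 0      1    -4 ]
R1 := R1 − 19/12·R2
  [ 1  0   4 ]
  [ 0  1  -4 ]
Pivot columns are the columns containing a leading 1.

0, 1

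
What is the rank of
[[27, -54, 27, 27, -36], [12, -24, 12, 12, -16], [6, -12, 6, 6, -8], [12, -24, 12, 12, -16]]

rank = 1

R1 := 1/27·R1
  [  1   -2   1   1  -4/3 ]
  [ 12  -24  12  12   -16 ]
  [  6  -12   6   6    -8 ]
  [ 12  -24  12  12   -16 ]
R2 := R2 − 12·R1
  [  1   -2   1   1  -4/3 ]
  [  0    0   0   0     0 ]
  [  6  -12   6   6    -8 ]
  [ 12  -24  12  12   -16 ]
R3 := R3 − 6·R1
  [  1   -2   1   1  -4/3 ]
  [  0    0   0   0     0 ]
  [  0    0   0   0     0 ]
  [ 12  -24  12  12   -16 ]
R4 := R4 − 12·R1
  [ 1  -2  1  1  -4/3 ]
  [ 0   0  0  0     0 ]
  [ 0   0  0  0     0 ]
  [ 0   0  0  0     0 ]
The reduced form has 1 nonzero row.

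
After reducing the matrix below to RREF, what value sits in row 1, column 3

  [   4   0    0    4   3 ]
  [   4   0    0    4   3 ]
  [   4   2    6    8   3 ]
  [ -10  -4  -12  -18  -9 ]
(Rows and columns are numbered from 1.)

R1 → 1/4·R1
  [   1   0    0    1  3/4 ]
  [   4   0    0    4    3 ]
  [   4   2    6    8    3 ]
  [ -10  -4  -12  -18   -9 ]
R2 → R2 − 4·R1
  [   1   0    0    1  3/4 ]
  [   0   0    0    0    0 ]
  [   4   2    6    8    3 ]
  [ -10  -4  -12  -18   -9 ]
R3 → R3 − 4·R1
  [   1   0    0    1  3/4 ]
  [   0   0    0    0    0 ]
  [   0   2    6    4    0 ]
  [ -10  -4  -12  -18   -9 ]
R4 → R4 + 10·R1
  [ 1   0    0   1   3/4 ]
  [ 0   0    0   0     0 ]
  [ 0   2    6   4     0 ]
  [ 0  -4  -12  -8  -3/2 ]
R2 <=> R3
  [ 1   0    0   1   3/4 ]
  [ 0   2    6   4     0 ]
  [ 0   0    0   0     0 ]
  [ 0  -4  -12  -8  -3/2 ]
R2 → 1/2·R2
  [ 1   0    0   1   3/4 ]
  [ 0   1    3   2     0 ]
  [ 0   0    0   0     0 ]
  [ 0  -4  -12  -8  -3/2 ]
R4 → R4 + 4·R2
  [ 1  0  0  1   3/4 ]
  [ 0  1  3  2     0 ]
  [ 0  0  0  0     0 ]
  [ 0  0  0  0  -3/2 ]
R3 <=> R4
  [ 1  0  0  1   3/4 ]
  [ 0  1  3  2     0 ]
  [ 0  0  0  0  -3/2 ]
  [ 0  0  0  0     0 ]
R3 → -2/3·R3
  [ 1  0  0  1  3/4 ]
  [ 0  1  3  2    0 ]
  [ 0  0  0  0    1 ]
  [ 0  0  0  0    0 ]
R1 → R1 − 3/4·R3
  [ 1  0  0  1  0 ]
  [ 0  1  3  2  0 ]
  [ 0  0  0  0  1 ]
  [ 0  0  0  0  0 ]

0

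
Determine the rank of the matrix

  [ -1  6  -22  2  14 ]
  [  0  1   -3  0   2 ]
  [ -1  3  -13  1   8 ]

r1 -> -1·r1
  [  1  -6   22  -2  -14 ]
  [  0   1   -3   0    2 ]
  [ -1   3  -13   1    8 ]
r3 -> r3 + r1
  [ 1  -6  22  -2  -14 ]
  [ 0   1  -3   0    2 ]
  [ 0  -3   9  -1   -6 ]
r3 -> r3 + 3·r2
  [ 1  -6  22  -2  -14 ]
  [ 0   1  -3   0    2 ]
  [ 0   0   0  -1    0 ]
r3 -> -1·r3
  [ 1  -6  22  -2  -14 ]
  [ 0   1  -3   0    2 ]
  [ 0   0   0   1    0 ]
r1 -> r1 + 2·r3
  [ 1  -6  22  0  -14 ]
  [ 0   1  -3  0    2 ]
  [ 0   0   0  1    0 ]
r1 -> r1 + 6·r2
  [ 1  0   4  0  -2 ]
  [ 0  1  -3  0   2 ]
  [ 0  0   0  1   0 ]
The reduced form has 3 nonzero rows.

rank = 3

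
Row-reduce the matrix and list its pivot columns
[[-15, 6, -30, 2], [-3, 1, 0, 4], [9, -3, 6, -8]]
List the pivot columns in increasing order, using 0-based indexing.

R1 ← -1/15·R1
  [  1  -2/5  2  -2/15 ]
  [ -3     1  0      4 ]
  [  9    -3  6     -8 ]
R2 ← R2 + 3·R1
  [ 1  -2/5  2  -2/15 ]
  [ 0  -1/5  6   18/5 ]
  [ 9    -3  6     -8 ]
R3 ← R3 − 9·R1
  [ 1  -2/5    2  -2/15 ]
  [ 0  -1/5    6   18/5 ]
  [ 0   3/5  -12  -34/5 ]
R2 ← -5·R2
  [ 1  -2/5    2  -2/15 ]
  [ 0     1  -30    -18 ]
  [ 0   3/5  -12  -34/5 ]
R3 ← R3 − 3/5·R2
  [ 1  -2/5    2  -2/15 ]
  [ 0     1  -30    -18 ]
  [ 0     0    6      4 ]
R3 ← 1/6·R3
  [ 1  -2/5    2  -2/15 ]
  [ 0     1  -30    -18 ]
  [ 0     0    1    2/3 ]
R2 ← R2 + 30·R3
  [ 1  -2/5  2  -2/15 ]
  [ 0     1  0      2 ]
  [ 0     0  1    2/3 ]
R1 ← R1 − 2·R3
  [ 1  -2/5  0  -22/15 ]
  [ 0     1  0       2 ]
  [ 0     0  1     2/3 ]
R1 ← R1 + 2/5·R2
  [ 1  0  0  -2/3 ]
  [ 0  1  0     2 ]
  [ 0  0  1   2/3 ]
Pivot columns are the columns containing a leading 1.

0, 1, 2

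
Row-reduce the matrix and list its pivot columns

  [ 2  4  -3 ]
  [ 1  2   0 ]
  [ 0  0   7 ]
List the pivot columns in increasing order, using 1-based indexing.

1, 3

R1 ← 1/2·R1
  [ 1  2  -3/2 ]
  [ 1  2     0 ]
  [ 0  0     7 ]
R2 ← R2 − R1
  [ 1  2  -3/2 ]
  [ 0  0   3/2 ]
  [ 0  0     7 ]
R2 ← 2/3·R2
  [ 1  2  -3/2 ]
  [ 0  0     1 ]
  [ 0  0     7 ]
R3 ← R3 − 7·R2
  [ 1  2  -3/2 ]
  [ 0  0     1 ]
  [ 0  0     0 ]
R1 ← R1 + 3/2·R2
  [ 1  2  0 ]
  [ 0  0  1 ]
  [ 0  0  0 ]
Pivot columns are the columns containing a leading 1.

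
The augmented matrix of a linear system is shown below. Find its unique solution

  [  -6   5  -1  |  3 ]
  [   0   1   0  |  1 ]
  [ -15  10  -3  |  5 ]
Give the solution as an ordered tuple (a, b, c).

(1/3, 1, 0)

ρ1 → -1/6·ρ1
  [   1  -5/6  1/6  |  -1/2 ]
  [   0     1    0  |     1 ]
  [ -15    10   -3  |     5 ]
ρ3 → ρ3 + 15·ρ1
  [ 1  -5/6   1/6  |  -1/2 ]
  [ 0     1     0  |     1 ]
  [ 0  -5/2  -1/2  |  -5/2 ]
ρ3 → ρ3 + 5/2·ρ2
  [ 1  -5/6   1/6  |  -1/2 ]
  [ 0     1     0  |     1 ]
  [ 0     0  -1/2  |     0 ]
ρ3 → -2·ρ3
  [ 1  -5/6  1/6  |  -1/2 ]
  [ 0     1    0  |     1 ]
  [ 0     0    1  |     0 ]
ρ1 → ρ1 − 1/6·ρ3
  [ 1  -5/6  0  |  -1/2 ]
  [ 0     1  0  |     1 ]
  [ 0     0  1  |     0 ]
ρ1 → ρ1 + 5/6·ρ2
  [ 1  0  0  |  1/3 ]
  [ 0  1  0  |    1 ]
  [ 0  0  1  |    0 ]
Reading off the last column: a = 1/3, b = 1, c = 0.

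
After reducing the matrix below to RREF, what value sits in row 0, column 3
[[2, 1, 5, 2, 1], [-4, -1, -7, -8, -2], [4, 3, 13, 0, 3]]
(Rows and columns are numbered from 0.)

3

R1 ← 1/2·R1
  [  1  1/2  5/2   1  1/2 ]
  [ -4   -1   -7  -8   -2 ]
  [  4    3   13   0    3 ]
R2 ← R2 + 4·R1
  [ 1  1/2  5/2   1  1/2 ]
  [ 0    1    3  -4    0 ]
  [ 4    3   13   0    3 ]
R3 ← R3 − 4·R1
  [ 1  1/2  5/2   1  1/2 ]
  [ 0    1    3  -4    0 ]
  [ 0    1    3  -4    1 ]
R3 ← R3 − R2
  [ 1  1/2  5/2   1  1/2 ]
  [ 0    1    3  -4    0 ]
  [ 0    0    0   0    1 ]
R1 ← R1 − 1/2·R3
  [ 1  1/2  5/2   1  0 ]
  [ 0    1    3  -4  0 ]
  [ 0    0    0   0  1 ]
R1 ← R1 − 1/2·R2
  [ 1  0  1   3  0 ]
  [ 0  1  3  -4  0 ]
  [ 0  0  0   0  1 ]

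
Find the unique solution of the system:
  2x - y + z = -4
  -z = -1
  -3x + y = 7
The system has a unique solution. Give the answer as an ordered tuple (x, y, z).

(-2, 1, 1)

Form the augmented matrix and row-reduce:
  [  2  -1   1  |  -4 ]
  [  0   0  -1  |  -1 ]
  [ -3   1   0  |   7 ]
ρ1 ← 1/2·ρ1
ρ3 ← ρ3 + 3·ρ1
ρ2 <=> ρ3
ρ2 ← -2·ρ2
ρ3 ← -1·ρ3
ρ2 ← ρ2 + 3·ρ3
ρ1 ← ρ1 − 1/2·ρ3
ρ1 ← ρ1 + 1/2·ρ2
Reading off the last column: x = -2, y = 1, z = 1.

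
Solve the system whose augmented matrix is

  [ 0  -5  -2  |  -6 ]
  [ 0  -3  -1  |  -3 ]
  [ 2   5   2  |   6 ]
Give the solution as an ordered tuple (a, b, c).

ρ1 <-> ρ3
ρ1 → 1/2·ρ1
ρ2 → -1/3·ρ2
ρ3 → ρ3 + 5·ρ2
ρ3 → -3·ρ3
ρ2 → ρ2 − 1/3·ρ3
ρ1 → ρ1 − ρ3
ρ1 → ρ1 − 5/2·ρ2
Reading off the last column: a = 0, b = 0, c = 3.

(0, 0, 3)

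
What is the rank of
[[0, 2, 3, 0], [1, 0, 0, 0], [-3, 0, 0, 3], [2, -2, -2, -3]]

rank = 4

Swap R1 and R2.
  [  1   0   0   0 ]
  [  0   2   3   0 ]
  [ -3   0   0   3 ]
  [  2  -2  -2  -3 ]
Add 3 times R1 to R3.
  [ 1   0   0   0 ]
  [ 0   2   3   0 ]
  [ 0   0   0   3 ]
  [ 2  -2  -2  -3 ]
Subtract 2 times R1 from R4.
  [ 1   0   0   0 ]
  [ 0   2   3   0 ]
  [ 0   0   0   3 ]
  [ 0  -2  -2  -3 ]
Multiply R2 by 1/2.
  [ 1   0    0   0 ]
  [ 0   1  3/2   0 ]
  [ 0   0    0   3 ]
  [ 0  -2   -2  -3 ]
Add 2 times R2 to R4.
  [ 1  0    0   0 ]
  [ 0  1  3/2   0 ]
  [ 0  0    0   3 ]
  [ 0  0    1  -3 ]
Swap R3 and R4.
  [ 1  0    0   0 ]
  [ 0  1  3/2   0 ]
  [ 0  0    1  -3 ]
  [ 0  0    0   3 ]
Multiply R4 by 1/3.
  [ 1  0    0   0 ]
  [ 0  1  3/2   0 ]
  [ 0  0    1  -3 ]
  [ 0  0    0   1 ]
Add 3 times R4 to R3.
  [ 1  0    0  0 ]
  [ 0  1  3/2  0 ]
  [ 0  0    1  0 ]
  [ 0  0    0  1 ]
Subtract 3/2 times R3 from R2.
  [ 1  0  0  0 ]
  [ 0  1  0  0 ]
  [ 0  0  1  0 ]
  [ 0  0  0  1 ]
The reduced form has 4 nonzero rows.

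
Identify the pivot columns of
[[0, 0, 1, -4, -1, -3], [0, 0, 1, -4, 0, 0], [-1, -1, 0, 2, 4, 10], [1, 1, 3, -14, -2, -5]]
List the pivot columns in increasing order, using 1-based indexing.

1, 3, 5, 6

Swap R1 and R3.
  [ -1  -1  0    2   4  10 ]
  [  0   0  1   -4   0   0 ]
  [  0   0  1   -4  -1  -3 ]
  [  1   1  3  -14  -2  -5 ]
Multiply R1 by -1.
  [ 1  1  0   -2  -4  -10 ]
  [ 0  0  1   -4   0    0 ]
  [ 0  0  1   -4  -1   -3 ]
  [ 1  1  3  -14  -2   -5 ]
Subtract R1 from R4.
  [ 1  1  0   -2  -4  -10 ]
  [ 0  0  1   -4   0    0 ]
  [ 0  0  1   -4  -1   -3 ]
  [ 0  0  3  -12   2    5 ]
Subtract R2 from R3.
  [ 1  1  0   -2  -4  -10 ]
  [ 0  0  1   -4   0    0 ]
  [ 0  0  0    0  -1   -3 ]
  [ 0  0  3  -12   2    5 ]
Subtract 3 times R2 from R4.
  [ 1  1  0  -2  -4  -10 ]
  [ 0  0  1  -4   0    0 ]
  [ 0  0  0   0  -1   -3 ]
  [ 0  0  0   0   2    5 ]
Multiply R3 by -1.
  [ 1  1  0  -2  -4  -10 ]
  [ 0  0  1  -4   0    0 ]
  [ 0  0  0   0   1    3 ]
  [ 0  0  0   0   2    5 ]
Subtract 2 times R3 from R4.
  [ 1  1  0  -2  -4  -10 ]
  [ 0  0  1  -4   0    0 ]
  [ 0  0  0   0   1    3 ]
  [ 0  0  0   0   0   -1 ]
Multiply R4 by -1.
  [ 1  1  0  -2  -4  -10 ]
  [ 0  0  1  -4   0    0 ]
  [ 0  0  0   0   1    3 ]
  [ 0  0  0   0   0    1 ]
Subtract 3 times R4 from R3.
  [ 1  1  0  -2  -4  -10 ]
  [ 0  0  1  -4   0    0 ]
  [ 0  0  0   0   1    0 ]
  [ 0  0  0   0   0    1 ]
Add 10 times R4 to R1.
  [ 1  1  0  -2  -4  0 ]
  [ 0  0  1  -4   0  0 ]
  [ 0  0  0   0   1  0 ]
  [ 0  0  0   0   0  1 ]
Add 4 times R3 to R1.
  [ 1  1  0  -2  0  0 ]
  [ 0  0  1  -4  0  0 ]
  [ 0  0  0   0  1  0 ]
  [ 0  0  0   0  0  1 ]
Pivot columns are the columns containing a leading 1.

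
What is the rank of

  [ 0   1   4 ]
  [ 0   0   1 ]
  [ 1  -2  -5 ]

rank = 3

R1 ↔ R3
R2 ↔ R3
R2 -> R2 − 4·R3
R1 -> R1 + 5·R3
R1 -> R1 + 2·R2
The reduced form has 3 nonzero rows.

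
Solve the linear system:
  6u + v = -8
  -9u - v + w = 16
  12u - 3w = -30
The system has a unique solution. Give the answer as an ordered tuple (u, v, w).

(-2, 4, 2)

Form the augmented matrix and row-reduce:
  [  6   1   0  |   -8 ]
  [ -9  -1   1  |   16 ]
  [ 12   0  -3  |  -30 ]
ρ1 ← 1/6·ρ1
  [  1  1/6   0  |  -4/3 ]
  [ -9   -1   1  |    16 ]
  [ 12    0  -3  |   -30 ]
ρ2 ← ρ2 + 9·ρ1
  [  1  1/6   0  |  -4/3 ]
  [  0  1/2   1  |     4 ]
  [ 12    0  -3  |   -30 ]
ρ3 ← ρ3 − 12·ρ1
  [ 1  1/6   0  |  -4/3 ]
  [ 0  1/2   1  |     4 ]
  [ 0   -2  -3  |   -14 ]
ρ2 ← 2·ρ2
  [ 1  1/6   0  |  -4/3 ]
  [ 0    1   2  |     8 ]
  [ 0   -2  -3  |   -14 ]
ρ3 ← ρ3 + 2·ρ2
  [ 1  1/6  0  |  -4/3 ]
  [ 0    1  2  |     8 ]
  [ 0    0  1  |     2 ]
ρ2 ← ρ2 − 2·ρ3
  [ 1  1/6  0  |  -4/3 ]
  [ 0    1  0  |     4 ]
  [ 0    0  1  |     2 ]
ρ1 ← ρ1 − 1/6·ρ2
  [ 1  0  0  |  -2 ]
  [ 0  1  0  |   4 ]
  [ 0  0  1  |   2 ]
Reading off the last column: u = -2, v = 4, w = 2.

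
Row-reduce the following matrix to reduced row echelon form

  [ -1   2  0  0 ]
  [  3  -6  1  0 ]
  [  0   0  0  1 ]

R1 → -1·R1
R2 → R2 − 3·R1

[[1, -2, 0, 0], [0, 0, 1, 0], [0, 0, 0, 1]]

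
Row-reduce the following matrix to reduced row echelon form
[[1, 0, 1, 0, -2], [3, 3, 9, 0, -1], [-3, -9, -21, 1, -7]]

[[1, 0, 1, 0, -2], [0, 1, 2, 0, 5/3], [0, 0, 0, 1, 2]]

Subtract 3 times R1 from R2.
  [  1   0    1  0  -2 ]
  [  0   3    6  0   5 ]
  [ -3  -9  -21  1  -7 ]
Add 3 times R1 to R3.
  [ 1   0    1  0   -2 ]
  [ 0   3    6  0    5 ]
  [ 0  -9  -18  1  -13 ]
Multiply R2 by 1/3.
  [ 1   0    1  0   -2 ]
  [ 0   1    2  0  5/3 ]
  [ 0  -9  -18  1  -13 ]
Add 9 times R2 to R3.
  [ 1  0  1  0   -2 ]
  [ 0  1  2  0  5/3 ]
  [ 0  0  0  1    2 ]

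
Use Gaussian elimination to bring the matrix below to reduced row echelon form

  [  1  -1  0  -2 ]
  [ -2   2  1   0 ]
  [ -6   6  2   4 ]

[[1, -1, 0, -2], [0, 0, 1, -4], [0, 0, 0, 0]]

ρ2 -> ρ2 + 2·ρ1
  [  1  -1  0  -2 ]
  [  0   0  1  -4 ]
  [ -6   6  2   4 ]
ρ3 -> ρ3 + 6·ρ1
  [ 1  -1  0  -2 ]
  [ 0   0  1  -4 ]
  [ 0   0  2  -8 ]
ρ3 -> ρ3 − 2·ρ2
  [ 1  -1  0  -2 ]
  [ 0   0  1  -4 ]
  [ 0   0  0   0 ]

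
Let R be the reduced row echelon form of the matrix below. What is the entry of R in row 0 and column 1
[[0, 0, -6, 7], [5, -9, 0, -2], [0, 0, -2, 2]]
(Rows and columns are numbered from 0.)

r1 <-> r2
  [ 5  -9   0  -2 ]
  [ 0   0  -6   7 ]
  [ 0   0  -2   2 ]
r1 ← 1/5·r1
  [ 1  -9/5   0  -2/5 ]
  [ 0     0  -6     7 ]
  [ 0     0  -2     2 ]
r2 ← -1/6·r2
  [ 1  -9/5   0  -2/5 ]
  [ 0     0   1  -7/6 ]
  [ 0     0  -2     2 ]
r3 ← r3 + 2·r2
  [ 1  -9/5  0  -2/5 ]
  [ 0     0  1  -7/6 ]
  [ 0     0  0  -1/3 ]
r3 ← -3·r3
  [ 1  -9/5  0  -2/5 ]
  [ 0     0  1  -7/6 ]
  [ 0     0  0     1 ]
r2 ← r2 + 7/6·r3
  [ 1  -9/5  0  -2/5 ]
  [ 0     0  1     0 ]
  [ 0     0  0     1 ]
r1 ← r1 + 2/5·r3
  [ 1  -9/5  0  0 ]
  [ 0     0  1  0 ]
  [ 0     0  0  1 ]

-9/5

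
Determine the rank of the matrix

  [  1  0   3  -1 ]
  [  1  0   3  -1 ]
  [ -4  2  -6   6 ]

R2 ← R2 − R1
  [  1  0   3  -1 ]
  [  0  0   0   0 ]
  [ -4  2  -6   6 ]
R3 ← R3 + 4·R1
  [ 1  0  3  -1 ]
  [ 0  0  0   0 ]
  [ 0  2  6   2 ]
R2 ↔ R3
  [ 1  0  3  -1 ]
  [ 0  2  6   2 ]
  [ 0  0  0   0 ]
R2 ← 1/2·R2
  [ 1  0  3  -1 ]
  [ 0  1  3   1 ]
  [ 0  0  0   0 ]
The reduced form has 2 nonzero rows.

rank = 2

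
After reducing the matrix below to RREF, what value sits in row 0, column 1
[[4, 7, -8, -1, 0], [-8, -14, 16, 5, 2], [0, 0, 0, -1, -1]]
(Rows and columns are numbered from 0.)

7/4

Multiply R1 by 1/4.
  [  1  7/4  -2  -1/4   0 ]
  [ -8  -14  16     5   2 ]
  [  0    0   0    -1  -1 ]
Add 8 times R1 to R2.
  [ 1  7/4  -2  -1/4   0 ]
  [ 0    0   0     3   2 ]
  [ 0    0   0    -1  -1 ]
Multiply R2 by 1/3.
  [ 1  7/4  -2  -1/4    0 ]
  [ 0    0   0     1  2/3 ]
  [ 0    0   0    -1   -1 ]
Add R2 to R3.
  [ 1  7/4  -2  -1/4     0 ]
  [ 0    0   0     1   2/3 ]
  [ 0    0   0     0  -1/3 ]
Multiply R3 by -3.
  [ 1  7/4  -2  -1/4    0 ]
  [ 0    0   0     1  2/3 ]
  [ 0    0   0     0    1 ]
Subtract 2/3 times R3 from R2.
  [ 1  7/4  -2  -1/4  0 ]
  [ 0    0   0     1  0 ]
  [ 0    0   0     0  1 ]
Add 1/4 times R2 to R1.
  [ 1  7/4  -2  0  0 ]
  [ 0    0   0  1  0 ]
  [ 0    0   0  0  1 ]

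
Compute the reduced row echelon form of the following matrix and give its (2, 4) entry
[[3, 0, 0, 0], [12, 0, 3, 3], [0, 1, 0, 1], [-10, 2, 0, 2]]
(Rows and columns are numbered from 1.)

1

ρ1 := 1/3·ρ1
ρ2 := ρ2 − 12·ρ1
ρ4 := ρ4 + 10·ρ1
ρ2 <=> ρ3
ρ4 := ρ4 − 2·ρ2
ρ3 := 1/3·ρ3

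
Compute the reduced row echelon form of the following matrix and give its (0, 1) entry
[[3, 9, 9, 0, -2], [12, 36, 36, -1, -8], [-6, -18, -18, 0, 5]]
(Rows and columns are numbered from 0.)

3

r1 -> 1/3·r1
  [  1    3    3   0  -2/3 ]
  [ 12   36   36  -1    -8 ]
  [ -6  -18  -18   0     5 ]
r2 -> r2 − 12·r1
  [  1    3    3   0  -2/3 ]
  [  0    0    0  -1     0 ]
  [ -6  -18  -18   0     5 ]
r3 -> r3 + 6·r1
  [ 1  3  3   0  -2/3 ]
  [ 0  0  0  -1     0 ]
  [ 0  0  0   0     1 ]
r2 -> -1·r2
  [ 1  3  3  0  -2/3 ]
  [ 0  0  0  1     0 ]
  [ 0  0  0  0     1 ]
r1 -> r1 + 2/3·r3
  [ 1  3  3  0  0 ]
  [ 0  0  0  1  0 ]
  [ 0  0  0  0  1 ]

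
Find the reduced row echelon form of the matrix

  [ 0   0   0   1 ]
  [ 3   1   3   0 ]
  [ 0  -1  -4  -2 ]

[[1, 0, -1/3, 0], [0, 1, 4, 0], [0, 0, 0, 1]]

ρ1 <=> ρ2
ρ1 -> 1/3·ρ1
ρ2 <=> ρ3
ρ2 -> -1·ρ2
ρ2 -> ρ2 − 2·ρ3
ρ1 -> ρ1 − 1/3·ρ2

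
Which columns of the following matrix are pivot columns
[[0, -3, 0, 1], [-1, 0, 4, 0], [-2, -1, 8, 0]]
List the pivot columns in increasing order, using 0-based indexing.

0, 1, 3

R1 <=> R2
R1 := -1·R1
R3 := R3 + 2·R1
R2 := -1/3·R2
R3 := R3 + R2
R3 := -3·R3
R2 := R2 + 1/3·R3
Pivot columns are the columns containing a leading 1.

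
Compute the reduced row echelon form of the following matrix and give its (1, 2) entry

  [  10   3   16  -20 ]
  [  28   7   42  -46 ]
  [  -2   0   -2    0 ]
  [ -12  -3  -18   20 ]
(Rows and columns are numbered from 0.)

2

R1 := 1/10·R1
  [   1  3/10  8/5   -2 ]
  [  28     7   42  -46 ]
  [  -2     0   -2    0 ]
  [ -12    -3  -18   20 ]
R2 := R2 − 28·R1
  [   1  3/10    8/5  -2 ]
  [   0  -7/5  -14/5  10 ]
  [  -2     0     -2   0 ]
  [ -12    -3    -18  20 ]
R3 := R3 + 2·R1
  [   1  3/10    8/5  -2 ]
  [   0  -7/5  -14/5  10 ]
  [   0   3/5    6/5  -4 ]
  [ -12    -3    -18  20 ]
R4 := R4 + 12·R1
  [ 1  3/10    8/5  -2 ]
  [ 0  -7/5  -14/5  10 ]
  [ 0   3/5    6/5  -4 ]
  [ 0   3/5    6/5  -4 ]
R2 := -5/7·R2
  [ 1  3/10  8/5     -2 ]
  [ 0     1    2  -50/7 ]
  [ 0   3/5  6/5     -4 ]
  [ 0   3/5  6/5     -4 ]
R3 := R3 − 3/5·R2
  [ 1  3/10  8/5     -2 ]
  [ 0     1    2  -50/7 ]
  [ 0     0    0    2/7 ]
  [ 0   3/5  6/5     -4 ]
R4 := R4 − 3/5·R2
  [ 1  3/10  8/5     -2 ]
  [ 0     1    2  -50/7 ]
  [ 0     0    0    2/7 ]
  [ 0     0    0    2/7 ]
R3 := 7/2·R3
  [ 1  3/10  8/5     -2 ]
  [ 0     1    2  -50/7 ]
  [ 0     0    0      1 ]
  [ 0     0    0    2/7 ]
R4 := R4 − 2/7·R3
  [ 1  3/10  8/5     -2 ]
  [ 0     1    2  -50/7 ]
  [ 0     0    0      1 ]
  [ 0     0    0      0 ]
R2 := R2 + 50/7·R3
  [ 1  3/10  8/5  -2 ]
  [ 0     1    2   0 ]
  [ 0     0    0   1 ]
  [ 0     0    0   0 ]
R1 := R1 + 2·R3
  [ 1  3/10  8/5  0 ]
  [ 0     1    2  0 ]
  [ 0     0    0  1 ]
  [ 0     0    0  0 ]
R1 := R1 − 3/10·R2
  [ 1  0  1  0 ]
  [ 0  1  2  0 ]
  [ 0  0  0  1 ]
  [ 0  0  0  0 ]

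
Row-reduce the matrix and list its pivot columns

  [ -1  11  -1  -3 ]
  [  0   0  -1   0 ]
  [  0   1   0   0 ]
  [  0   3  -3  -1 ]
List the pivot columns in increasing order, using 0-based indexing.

ρ1 ← -1·ρ1
  [ 1  -11   1   3 ]
  [ 0    0  -1   0 ]
  [ 0    1   0   0 ]
  [ 0    3  -3  -1 ]
ρ2 ↔ ρ3
  [ 1  -11   1   3 ]
  [ 0    1   0   0 ]
  [ 0    0  -1   0 ]
  [ 0    3  -3  -1 ]
ρ4 ← ρ4 − 3·ρ2
  [ 1  -11   1   3 ]
  [ 0    1   0   0 ]
  [ 0    0  -1   0 ]
  [ 0    0  -3  -1 ]
ρ3 ← -1·ρ3
  [ 1  -11   1   3 ]
  [ 0    1   0   0 ]
  [ 0    0   1   0 ]
  [ 0    0  -3  -1 ]
ρ4 ← ρ4 + 3·ρ3
  [ 1  -11  1   3 ]
  [ 0    1  0   0 ]
  [ 0    0  1   0 ]
  [ 0    0  0  -1 ]
ρ4 ← -1·ρ4
  [ 1  -11  1  3 ]
  [ 0    1  0  0 ]
  [ 0    0  1  0 ]
  [ 0    0  0  1 ]
ρ1 ← ρ1 − 3·ρ4
  [ 1  -11  1  0 ]
  [ 0    1  0  0 ]
  [ 0    0  1  0 ]
  [ 0    0  0  1 ]
ρ1 ← ρ1 − ρ3
  [ 1  -11  0  0 ]
  [ 0    1  0  0 ]
  [ 0    0  1  0 ]
  [ 0    0  0  1 ]
ρ1 ← ρ1 + 11·ρ2
  [ 1  0  0  0 ]
  [ 0  1  0  0 ]
  [ 0  0  1  0 ]
  [ 0  0  0  1 ]
Pivot columns are the columns containing a leading 1.

0, 1, 2, 3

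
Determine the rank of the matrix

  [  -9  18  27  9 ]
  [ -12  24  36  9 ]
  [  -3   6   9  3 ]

rank = 2

R1 := -1/9·R1
  [   1  -2  -3  -1 ]
  [ -12  24  36   9 ]
  [  -3   6   9   3 ]
R2 := R2 + 12·R1
  [  1  -2  -3  -1 ]
  [  0   0   0  -3 ]
  [ -3   6   9   3 ]
R3 := R3 + 3·R1
  [ 1  -2  -3  -1 ]
  [ 0   0   0  -3 ]
  [ 0   0   0   0 ]
R2 := -1/3·R2
  [ 1  -2  -3  -1 ]
  [ 0   0   0   1 ]
  [ 0   0   0   0 ]
R1 := R1 + R2
  [ 1  -2  -3  0 ]
  [ 0   0   0  1 ]
  [ 0   0   0  0 ]
The reduced form has 2 nonzero rows.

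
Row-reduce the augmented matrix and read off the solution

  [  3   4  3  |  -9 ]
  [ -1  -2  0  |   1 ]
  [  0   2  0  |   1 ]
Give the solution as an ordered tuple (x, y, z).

R1 ← 1/3·R1
  [  1  4/3  1  |  -3 ]
  [ -1   -2  0  |   1 ]
  [  0    2  0  |   1 ]
R2 ← R2 + R1
  [ 1   4/3  1  |  -3 ]
  [ 0  -2/3  1  |  -2 ]
  [ 0     2  0  |   1 ]
R2 ← -3/2·R2
  [ 1  4/3     1  |  -3 ]
  [ 0    1  -3/2  |   3 ]
  [ 0    2     0  |   1 ]
R3 ← R3 − 2·R2
  [ 1  4/3     1  |  -3 ]
  [ 0    1  -3/2  |   3 ]
  [ 0    0     3  |  -5 ]
R3 ← 1/3·R3
  [ 1  4/3     1  |    -3 ]
  [ 0    1  -3/2  |     3 ]
  [ 0    0     1  |  -5/3 ]
R2 ← R2 + 3/2·R3
  [ 1  4/3  1  |    -3 ]
  [ 0    1  0  |   1/2 ]
  [ 0    0  1  |  -5/3 ]
R1 ← R1 − R3
  [ 1  4/3  0  |  -4/3 ]
  [ 0    1  0  |   1/2 ]
  [ 0    0  1  |  -5/3 ]
R1 ← R1 − 4/3·R2
  [ 1  0  0  |    -2 ]
  [ 0  1  0  |   1/2 ]
  [ 0  0  1  |  -5/3 ]
Reading off the last column: x = -2, y = 1/2, z = -5/3.

(-2, 1/2, -5/3)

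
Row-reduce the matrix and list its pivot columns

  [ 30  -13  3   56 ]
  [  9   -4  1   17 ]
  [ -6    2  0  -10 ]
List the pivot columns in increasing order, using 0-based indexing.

ρ1 ← 1/30·ρ1
ρ2 ← ρ2 − 9·ρ1
ρ3 ← ρ3 + 6·ρ1
ρ2 ← -10·ρ2
ρ3 ← ρ3 + 3/5·ρ2
ρ1 ← ρ1 + 13/30·ρ2
Pivot columns are the columns containing a leading 1.

0, 1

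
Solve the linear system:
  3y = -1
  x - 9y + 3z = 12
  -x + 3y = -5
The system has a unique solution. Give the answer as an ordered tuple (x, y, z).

(4, -1/3, 5/3)

Form the augmented matrix and row-reduce:
  [  0   3  0  |  -1 ]
  [  1  -9  3  |  12 ]
  [ -1   3  0  |  -5 ]
R1 <=> R2
R3 ← R3 + R1
R2 ← 1/3·R2
R3 ← R3 + 6·R2
R3 ← 1/3·R3
R1 ← R1 − 3·R3
R1 ← R1 + 9·R2
Reading off the last column: x = 4, y = -1/3, z = 5/3.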